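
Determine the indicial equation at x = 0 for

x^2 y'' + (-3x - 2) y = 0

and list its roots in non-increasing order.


Divide by x^2 to reach normal form y'' + P_1(x) y' + P_2(x) y = 0 with P_1(x) = 0 and P_2(x) = -3/x - 2/x^2.
x = 0 is a singular point because the y-coefficient -3/x - 2/x^2 has a pole at x = 0.
It is a regular singular point because x P_1(x) = p(x) = 0 and x^2 P_2(x) = q(x) = -3x - 2 are polynomials, hence analytic at x = 0.
p(0) = 0,  q(0) = -2.
Indicial equation: r(r-1) + p(0) r + q(0) = 0, i.e. r^2 + (p(0) - 1) r + q(0) = 0, i.e. r^2 - 1 r - 2 = 0.
Discriminant: (-1)^2 - 4(-2) = 9, so r = (1 ± 3)/2.
Solving: r_1 = 2, r_2 = -1.

indicial: r^2 - 1 r - 2 = 0; roots r_1 = 2, r_2 = -1


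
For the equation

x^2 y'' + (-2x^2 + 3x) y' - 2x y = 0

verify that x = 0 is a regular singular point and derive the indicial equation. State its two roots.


Divide by x^2 to reach normal form y'' + P_1(x) y' + P_2(x) y = 0 with P_1(x) = -2 + 3/x and P_2(x) = -2/x.
x = 0 is a singular point because the y'-coefficient -2 + 3/x has a pole at x = 0 and the y-coefficient -2/x has a pole at x = 0.
It is a regular singular point because x P_1(x) = p(x) = 3 - 2x and x^2 P_2(x) = q(x) = -2x are polynomials, hence analytic at x = 0.
p(0) = 3,  q(0) = 0.
Indicial equation: r(r-1) + p(0) r + q(0) = 0, i.e. r^2 + (p(0) - 1) r + q(0) = 0, i.e. r^2 + 2 r = 0.
Discriminant: (2)^2 - 4(0) = 4, so r = (-2 ± 2)/2.
Solving: r_1 = 0, r_2 = -2.

indicial: r^2 + 2 r = 0; roots r_1 = 0, r_2 = -2


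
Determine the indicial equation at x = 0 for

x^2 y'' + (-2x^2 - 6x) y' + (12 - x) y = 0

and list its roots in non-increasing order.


Divide by x^2 to reach normal form y'' + P_1(x) y' + P_2(x) y = 0 with P_1(x) = -2 - 6/x and P_2(x) = -1/x + 12/x^2.
x = 0 is a singular point because the y'-coefficient -2 - 6/x has a pole at x = 0 and the y-coefficient -1/x + 12/x^2 has a pole at x = 0.
It is a regular singular point because x P_1(x) = p(x) = -2x - 6 and x^2 P_2(x) = q(x) = 12 - x are polynomials, hence analytic at x = 0.
p(0) = -6,  q(0) = 12.
Indicial equation: r(r-1) + p(0) r + q(0) = 0, i.e. r^2 + (p(0) - 1) r + q(0) = 0, i.e. r^2 - 7 r + 12 = 0.
Discriminant: (-7)^2 - 4(12) = 1, so r = (7 ± 1)/2.
Solving: r_1 = 4, r_2 = 3.

indicial: r^2 - 7 r + 12 = 0; roots r_1 = 4, r_2 = 3


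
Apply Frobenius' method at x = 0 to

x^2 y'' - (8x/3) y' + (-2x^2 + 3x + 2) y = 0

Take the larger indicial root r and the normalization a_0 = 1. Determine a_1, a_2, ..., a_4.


Write in Frobenius form y'' + (p(x)/x) y' + (q(x)/x^2) y = 0:
  p(x) = -8/3,  q(x) = -2x^2 + 3x + 2.
Indicial equation: r(r-1) + (-8/3) r + (2) = 0 -> roots r_1 = 3, r_2 = 2/3.
Take r = r_1 = 3. Let y(x) = x^r sum_{n>=0} a_n x^n with a_0 = 1.
Substitute y = x^r sum a_n x^n and match x^{r+n}. The recurrence is
  D(n) a_n + 3 a_{n-1} - 2 a_{n-2} = 0,  where D(n) = (r+n)(r+n-1) + (-8/3)(r+n) + (2).
  a_n = [-3 a_{n-1} + 2 a_{n-2}] / D(n).
Since the indicial polynomial factors as (r - r_1)(r - r_2), D(n) = (r_1 + n - r_1)(r_1 + n - r_2) = n(n + 7/3).
Evaluating step by step (a_0 = 1):
  n = 1: D(1) = 1(1 + 7/3) = 10/3; numerator = -3(1) = -3; a_1 = (-3)/(10/3) = -9/10
  n = 2: D(2) = 2(2 + 7/3) = 26/3; numerator = -3(-9/10) + 2(1) = 47/10; a_2 = (47/10)/(26/3) = 141/260
  n = 3: D(3) = 3(3 + 7/3) = 16; numerator = -3(141/260) + 2(-9/10) = -891/260; a_3 = (-891/260)/(16) = -891/4160
  n = 4: D(4) = 4(4 + 7/3) = 76/3; numerator = -3(-891/4160) + 2(141/260) = 1437/832; a_4 = (1437/832)/(76/3) = 4311/63232

r = 3; a_0 = 1; a_1 = -9/10; a_2 = 141/260; a_3 = -891/4160; a_4 = 4311/63232


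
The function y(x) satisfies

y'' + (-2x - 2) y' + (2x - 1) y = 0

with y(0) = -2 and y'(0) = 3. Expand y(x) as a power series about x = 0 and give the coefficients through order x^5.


Ansatz: y(x) = sum_{n>=0} a_n x^n, so y'(x) = sum_{n>=1} n a_n x^(n-1) and y''(x) = sum_{n>=2} n(n-1) a_n x^(n-2).
Substitute into P(x) y'' + Q(x) y' + R(x) y = 0 with P(x) = 1, Q(x) = -2x - 2, R(x) = 2x - 1, and match powers of x.
Initial conditions: a_0 = -2, a_1 = 3.
Setting the coefficient of each power of x to zero and solving order by order (substituting the coefficients already found):
  x^0: 2 a_2 - 2 a_1 - a_0 = 0  ->  2 a_2 = 2 a_1 + a_0 = 4  ->  a_2 = 2
  x^1: 6 a_3 - 4 a_2 - 3 a_1 + 2 a_0 = 0  ->  6 a_3 = 4 a_2 + 3 a_1 - 2 a_0 = 21  ->  a_3 = 7/2
  x^2: 12 a_4 - 6 a_3 - 5 a_2 + 2 a_1 = 0  ->  12 a_4 = 6 a_3 + 5 a_2 - 2 a_1 = 25  ->  a_4 = 25/12
  x^3: 20 a_5 - 8 a_4 - 7 a_3 + 2 a_2 = 0  ->  20 a_5 = 8 a_4 + 7 a_3 - 2 a_2 = 223/6  ->  a_5 = 223/120
Truncated series: y(x) = -2 + 3 x + 2 x^2 + (7/2) x^3 + (25/12) x^4 + (223/120) x^5 + O(x^6).

a_0 = -2; a_1 = 3; a_2 = 2; a_3 = 7/2; a_4 = 25/12; a_5 = 223/120


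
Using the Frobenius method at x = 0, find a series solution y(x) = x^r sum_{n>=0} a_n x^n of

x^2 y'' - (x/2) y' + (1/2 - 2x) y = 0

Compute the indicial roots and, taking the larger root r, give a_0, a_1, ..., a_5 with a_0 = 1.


Write in Frobenius form y'' + (p(x)/x) y' + (q(x)/x^2) y = 0:
  p(x) = -1/2,  q(x) = 1/2 - 2x.
Indicial equation: r(r-1) + (-1/2) r + (1/2) = 0 -> roots r_1 = 1, r_2 = 1/2.
Take r = r_1 = 1. Let y(x) = x^r sum_{n>=0} a_n x^n with a_0 = 1.
Substitute y = x^r sum a_n x^n and match x^{r+n}. The recurrence is
  D(n) a_n - 2 a_{n-1} = 0,  where D(n) = (r+n)(r+n-1) + (-1/2)(r+n) + (1/2).
  a_n = 2 / D(n) * a_{n-1}.
Since the indicial polynomial factors as (r - r_1)(r - r_2), D(n) = (r_1 + n - r_1)(r_1 + n - r_2) = n(n + 1/2).
Evaluating step by step (a_0 = 1):
  n = 1: D(1) = 1(1 + 1/2) = 3/2; numerator = 2(1) = 2; a_1 = (2)/(3/2) = 4/3
  n = 2: D(2) = 2(2 + 1/2) = 5; numerator = 2(4/3) = 8/3; a_2 = (8/3)/(5) = 8/15
  n = 3: D(3) = 3(3 + 1/2) = 21/2; numerator = 2(8/15) = 16/15; a_3 = (16/15)/(21/2) = 32/315
  n = 4: D(4) = 4(4 + 1/2) = 18; numerator = 2(32/315) = 64/315; a_4 = (64/315)/(18) = 32/2835
  n = 5: D(5) = 5(5 + 1/2) = 55/2; numerator = 2(32/2835) = 64/2835; a_5 = (64/2835)/(55/2) = 128/155925

r = 1; a_0 = 1; a_1 = 4/3; a_2 = 8/15; a_3 = 32/315; a_4 = 32/2835; a_5 = 128/155925


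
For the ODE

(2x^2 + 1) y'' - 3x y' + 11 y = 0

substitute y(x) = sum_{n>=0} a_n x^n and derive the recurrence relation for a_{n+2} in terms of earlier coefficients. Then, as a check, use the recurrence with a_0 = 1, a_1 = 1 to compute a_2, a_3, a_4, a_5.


Substitute y = sum_n a_n x^n.
(1 + 2 x^2) y'' contributes (n+2)(n+1) a_{n+2} + 2 n(n-1) a_n at x^n.
-3 x y'(x) contributes -3 n a_n at x^n.
11 y(x) contributes 11 a_n at x^n.
Matching x^n: (n+2)(n+1) a_{n+2} + (2 n(n-1) - 3 n + 11) a_n = 0.
Thus a_{n+2} = (-2 n(n-1) + 3 n - 11) / ((n+1)(n+2)) * a_n.

Check with a_0 = 1, a_1 = 1 (apply the recurrence for n = 0, 1, 2, 3): a_0 = 1, a_1 = 1, a_2 = -11/2, a_3 = -4/3, a_4 = 33/8, a_5 = 14/15.

a_(n+2) = (-2 n(n-1) + 3 n - 11) / ((n+1)(n+2)) * a_n; check: a_0 = 1, a_1 = 1, a_2 = -11/2, a_3 = -4/3, a_4 = 33/8, a_5 = 14/15


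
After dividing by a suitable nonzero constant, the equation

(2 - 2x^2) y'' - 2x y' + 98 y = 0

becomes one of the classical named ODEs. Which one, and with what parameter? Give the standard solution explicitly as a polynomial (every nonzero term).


All three coefficients share the factor 2; dividing through by 2 gives  (1 - x^2) y'' - x y' + 49 y = 0.
This matches the Chebyshev equation (1 - x^2) y'' - x y' + n^2 y = 0 (note the -x y' term, not -2x y') with n^2 = 49, so n = 7; the polynomial solution is T_7(x).
With y = sum_k a_k x^k, matching x^k gives (k+2)(k+1) a_{k+2} = (k^2 - n^2) a_k = (k - 7)(k + 7) a_k. The right side vanishes at k = 7, so the series with the parity of 7 terminates at degree 7.
Standard normalization: leading coefficient of T_n is 2^(n-1), so a_7 = 2^6 = 64. Work downward with a_k = (k+1)(k+2) a_{k+2} / ((k - 7)(k + 7)):
  a_5 = (6)(7)(64) / ((5 - 7)(5 + 7)) = 2688/(-24) = -112
  a_3 = (4)(5)(-112) / ((3 - 7)(3 + 7)) = -2240/(-40) = 56
  a_1 = (2)(3)(56) / ((1 - 7)(1 + 7)) = 336/(-48) = -7
Hence T_7(x) = 64 x^7 - 112 x^5 + 56 x^3 - 7 x.

T_7(x); series = 64 x^7 - 112 x^5 + 56 x^3 - 7 x


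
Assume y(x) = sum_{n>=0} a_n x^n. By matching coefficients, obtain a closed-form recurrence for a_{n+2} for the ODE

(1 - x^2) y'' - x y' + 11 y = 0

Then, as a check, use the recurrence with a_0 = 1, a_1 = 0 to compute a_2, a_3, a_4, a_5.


Substitute y = sum_n a_n x^n.
(1 - 1 x^2) y'' contributes (n+2)(n+1) a_{n+2} - n(n-1) a_n at x^n.
-x y'(x) contributes -n a_n at x^n.
11 y(x) contributes 11 a_n at x^n.
Matching x^n: (n+2)(n+1) a_{n+2} + (-n(n-1) - n + 11) a_n = 0.
Thus a_{n+2} = (n(n-1) + n - 11) / ((n+1)(n+2)) * a_n.

Check with a_0 = 1, a_1 = 0 (apply the recurrence for n = 0, 1, 2, 3): a_0 = 1, a_1 = 0, a_2 = -11/2, a_3 = 0, a_4 = 77/24, a_5 = 0.

a_(n+2) = (n(n-1) + n - 11) / ((n+1)(n+2)) * a_n; check: a_0 = 1, a_1 = 0, a_2 = -11/2, a_3 = 0, a_4 = 77/24, a_5 = 0


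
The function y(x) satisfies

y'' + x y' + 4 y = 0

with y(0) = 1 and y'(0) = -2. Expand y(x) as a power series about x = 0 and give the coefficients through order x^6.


Ansatz: y(x) = sum_{n>=0} a_n x^n, so y'(x) = sum_{n>=1} n a_n x^(n-1) and y''(x) = sum_{n>=2} n(n-1) a_n x^(n-2).
Substitute into P(x) y'' + Q(x) y' + R(x) y = 0 with P(x) = 1, Q(x) = x, R(x) = 4, and match powers of x.
Initial conditions: a_0 = 1, a_1 = -2.
Setting the coefficient of each power of x to zero and solving order by order (substituting the coefficients already found):
  x^0: 2 a_2 + 4 a_0 = 0  ->  2 a_2 = -4 a_0 = -4  ->  a_2 = -2
  x^1: 6 a_3 + 5 a_1 = 0  ->  6 a_3 = -5 a_1 = 10  ->  a_3 = 5/3
  x^2: 12 a_4 + 6 a_2 = 0  ->  12 a_4 = -6 a_2 = 12  ->  a_4 = 1
  x^3: 20 a_5 + 7 a_3 = 0  ->  20 a_5 = -7 a_3 = -35/3  ->  a_5 = -7/12
  x^4: 30 a_6 + 8 a_4 = 0  ->  30 a_6 = -8 a_4 = -8  ->  a_6 = -4/15
Truncated series: y(x) = 1 - 2 x - 2 x^2 + (5/3) x^3 + x^4 - (7/12) x^5 - (4/15) x^6 + O(x^7).

a_0 = 1; a_1 = -2; a_2 = -2; a_3 = 5/3; a_4 = 1; a_5 = -7/12; a_6 = -4/15


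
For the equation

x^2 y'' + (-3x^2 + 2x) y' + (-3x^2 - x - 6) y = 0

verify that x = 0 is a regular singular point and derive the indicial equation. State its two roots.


Divide by x^2 to reach normal form y'' + P_1(x) y' + P_2(x) y = 0 with P_1(x) = -3 + 2/x and P_2(x) = -3 - 1/x - 6/x^2.
x = 0 is a singular point because the y'-coefficient -3 + 2/x has a pole at x = 0 and the y-coefficient -3 - 1/x - 6/x^2 has a pole at x = 0.
It is a regular singular point because x P_1(x) = p(x) = 2 - 3x and x^2 P_2(x) = q(x) = -3x^2 - x - 6 are polynomials, hence analytic at x = 0.
p(0) = 2,  q(0) = -6.
Indicial equation: r(r-1) + p(0) r + q(0) = 0, i.e. r^2 + (p(0) - 1) r + q(0) = 0, i.e. r^2 + 1 r - 6 = 0.
Discriminant: (1)^2 - 4(-6) = 25, so r = (-1 ± 5)/2.
Solving: r_1 = 2, r_2 = -3.

indicial: r^2 + 1 r - 6 = 0; roots r_1 = 2, r_2 = -3


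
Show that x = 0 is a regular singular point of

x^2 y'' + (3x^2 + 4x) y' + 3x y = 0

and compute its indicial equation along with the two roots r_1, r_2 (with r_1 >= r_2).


Divide by x^2 to reach normal form y'' + P_1(x) y' + P_2(x) y = 0 with P_1(x) = 3 + 4/x and P_2(x) = 3/x.
x = 0 is a singular point because the y'-coefficient 3 + 4/x has a pole at x = 0 and the y-coefficient 3/x has a pole at x = 0.
It is a regular singular point because x P_1(x) = p(x) = 3x + 4 and x^2 P_2(x) = q(x) = 3x are polynomials, hence analytic at x = 0.
p(0) = 4,  q(0) = 0.
Indicial equation: r(r-1) + p(0) r + q(0) = 0, i.e. r^2 + (p(0) - 1) r + q(0) = 0, i.e. r^2 + 3 r = 0.
Discriminant: (3)^2 - 4(0) = 9, so r = (-3 ± 3)/2.
Solving: r_1 = 0, r_2 = -3.

indicial: r^2 + 3 r = 0; roots r_1 = 0, r_2 = -3


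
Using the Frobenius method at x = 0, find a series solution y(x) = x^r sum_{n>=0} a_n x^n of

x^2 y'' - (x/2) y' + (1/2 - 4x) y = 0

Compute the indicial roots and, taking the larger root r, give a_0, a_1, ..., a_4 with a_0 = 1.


Write in Frobenius form y'' + (p(x)/x) y' + (q(x)/x^2) y = 0:
  p(x) = -1/2,  q(x) = 1/2 - 4x.
Indicial equation: r(r-1) + (-1/2) r + (1/2) = 0 -> roots r_1 = 1, r_2 = 1/2.
Take r = r_1 = 1. Let y(x) = x^r sum_{n>=0} a_n x^n with a_0 = 1.
Substitute y = x^r sum a_n x^n and match x^{r+n}. The recurrence is
  D(n) a_n - 4 a_{n-1} = 0,  where D(n) = (r+n)(r+n-1) + (-1/2)(r+n) + (1/2).
  a_n = 4 / D(n) * a_{n-1}.
Since the indicial polynomial factors as (r - r_1)(r - r_2), D(n) = (r_1 + n - r_1)(r_1 + n - r_2) = n(n + 1/2).
Evaluating step by step (a_0 = 1):
  n = 1: D(1) = 1(1 + 1/2) = 3/2; numerator = 4(1) = 4; a_1 = (4)/(3/2) = 8/3
  n = 2: D(2) = 2(2 + 1/2) = 5; numerator = 4(8/3) = 32/3; a_2 = (32/3)/(5) = 32/15
  n = 3: D(3) = 3(3 + 1/2) = 21/2; numerator = 4(32/15) = 128/15; a_3 = (128/15)/(21/2) = 256/315
  n = 4: D(4) = 4(4 + 1/2) = 18; numerator = 4(256/315) = 1024/315; a_4 = (1024/315)/(18) = 512/2835

r = 1; a_0 = 1; a_1 = 8/3; a_2 = 32/15; a_3 = 256/315; a_4 = 512/2835


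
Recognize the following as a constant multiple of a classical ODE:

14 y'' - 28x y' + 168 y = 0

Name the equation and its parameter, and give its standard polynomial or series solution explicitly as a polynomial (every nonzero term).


All three coefficients share the factor 14; dividing through by 14 gives  y'' - 2x y' + 12 y = 0.
This matches the Hermite equation y'' - 2x y' + 2n y = 0 with 2n = 12, so n = 6; the polynomial solution is H_6(x).
With y = sum_k a_k x^k, matching x^k gives (k+2)(k+1) a_{k+2} = 2(k - n) a_k = 2(k - 6) a_k. The right side vanishes at k = 6, so the series with the parity of 6 terminates at degree 6.
Standard normalization: leading coefficient of H_n is 2^n, so a_6 = 2^6 = 64. Work downward with a_k = (k+1)(k+2) a_{k+2} / (2(k - n)):
  a_4 = (5)(6)(64) / (2(4 - 6)) = 1920/(-4) = -480
  a_2 = (3)(4)(-480) / (2(2 - 6)) = -5760/(-8) = 720
  a_0 = (1)(2)(720) / (2(0 - 6)) = 1440/(-12) = -120
Hence H_6(x) = 64 x^6 - 480 x^4 + 720 x^2 - 120.

H_6(x); series = 64 x^6 - 480 x^4 + 720 x^2 - 120


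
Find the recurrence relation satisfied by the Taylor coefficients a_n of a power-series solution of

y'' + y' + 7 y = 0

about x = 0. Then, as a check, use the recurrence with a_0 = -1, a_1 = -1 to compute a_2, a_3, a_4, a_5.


Substitute y = sum_n a_n x^n.
y''(x) has coefficient (n+2)(n+1) a_{n+2} at x^n;
y'(x) has coefficient (n+1) a_{n+1} at x^n;
7 y(x) has coefficient 7 a_n at x^n.
Matching x^n: (n+2)(n+1) a_{n+2} + (n+1) a_{n+1} + 7 a_n = 0.
Thus a_{n+2} = [-(n+1) a_{n+1} - 7 a_n] / ((n+1)(n+2)).

Check with a_0 = -1, a_1 = -1 (apply the recurrence for n = 0, 1, 2, 3): a_0 = -1, a_1 = -1, a_2 = 4, a_3 = -1/6, a_4 = -55/24, a_5 = 31/60.

a_(n+2) = [-(n+1) a_(n+1) - 7 a_n] / ((n+1)(n+2)); check: a_0 = -1, a_1 = -1, a_2 = 4, a_3 = -1/6, a_4 = -55/24, a_5 = 31/60


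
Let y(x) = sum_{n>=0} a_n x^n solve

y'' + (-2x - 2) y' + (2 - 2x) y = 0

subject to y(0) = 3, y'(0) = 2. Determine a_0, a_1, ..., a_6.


Ansatz: y(x) = sum_{n>=0} a_n x^n, so y'(x) = sum_{n>=1} n a_n x^(n-1) and y''(x) = sum_{n>=2} n(n-1) a_n x^(n-2).
Substitute into P(x) y'' + Q(x) y' + R(x) y = 0 with P(x) = 1, Q(x) = -2x - 2, R(x) = 2 - 2x, and match powers of x.
Initial conditions: a_0 = 3, a_1 = 2.
Setting the coefficient of each power of x to zero and solving order by order (substituting the coefficients already found):
  x^0: 2 a_2 - 2 a_1 + 2 a_0 = 0  ->  2 a_2 = 2 a_1 - 2 a_0 = -2  ->  a_2 = -1
  x^1: 6 a_3 - 4 a_2 - 2 a_0 = 0  ->  6 a_3 = 4 a_2 + 2 a_0 = 2  ->  a_3 = 1/3
  x^2: 12 a_4 - 6 a_3 - 2 a_2 - 2 a_1 = 0  ->  12 a_4 = 6 a_3 + 2 a_2 + 2 a_1 = 4  ->  a_4 = 1/3
  x^3: 20 a_5 - 8 a_4 - 4 a_3 - 2 a_2 = 0  ->  20 a_5 = 8 a_4 + 4 a_3 + 2 a_2 = 2  ->  a_5 = 1/10
  x^4: 30 a_6 - 10 a_5 - 6 a_4 - 2 a_3 = 0  ->  30 a_6 = 10 a_5 + 6 a_4 + 2 a_3 = 11/3  ->  a_6 = 11/90
Truncated series: y(x) = 3 + 2 x - x^2 + (1/3) x^3 + (1/3) x^4 + (1/10) x^5 + (11/90) x^6 + O(x^7).

a_0 = 3; a_1 = 2; a_2 = -1; a_3 = 1/3; a_4 = 1/3; a_5 = 1/10; a_6 = 11/90


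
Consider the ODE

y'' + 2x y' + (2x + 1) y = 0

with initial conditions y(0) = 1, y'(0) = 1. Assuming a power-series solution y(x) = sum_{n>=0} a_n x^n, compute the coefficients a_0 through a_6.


Ansatz: y(x) = sum_{n>=0} a_n x^n, so y'(x) = sum_{n>=1} n a_n x^(n-1) and y''(x) = sum_{n>=2} n(n-1) a_n x^(n-2).
Substitute into P(x) y'' + Q(x) y' + R(x) y = 0 with P(x) = 1, Q(x) = 2x, R(x) = 2x + 1, and match powers of x.
Initial conditions: a_0 = 1, a_1 = 1.
Setting the coefficient of each power of x to zero and solving order by order (substituting the coefficients already found):
  x^0: 2 a_2 + a_0 = 0  ->  2 a_2 = -a_0 = -1  ->  a_2 = -1/2
  x^1: 6 a_3 + 3 a_1 + 2 a_0 = 0  ->  6 a_3 = -3 a_1 - 2 a_0 = -5  ->  a_3 = -5/6
  x^2: 12 a_4 + 5 a_2 + 2 a_1 = 0  ->  12 a_4 = -5 a_2 - 2 a_1 = 1/2  ->  a_4 = 1/24
  x^3: 20 a_5 + 7 a_3 + 2 a_2 = 0  ->  20 a_5 = -7 a_3 - 2 a_2 = 41/6  ->  a_5 = 41/120
  x^4: 30 a_6 + 9 a_4 + 2 a_3 = 0  ->  30 a_6 = -9 a_4 - 2 a_3 = 31/24  ->  a_6 = 31/720
Truncated series: y(x) = 1 + x - (1/2) x^2 - (5/6) x^3 + (1/24) x^4 + (41/120) x^5 + (31/720) x^6 + O(x^7).

a_0 = 1; a_1 = 1; a_2 = -1/2; a_3 = -5/6; a_4 = 1/24; a_5 = 41/120; a_6 = 31/720


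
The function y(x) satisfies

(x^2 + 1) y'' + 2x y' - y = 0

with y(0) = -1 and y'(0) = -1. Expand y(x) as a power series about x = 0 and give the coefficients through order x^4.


Ansatz: y(x) = sum_{n>=0} a_n x^n, so y'(x) = sum_{n>=1} n a_n x^(n-1) and y''(x) = sum_{n>=2} n(n-1) a_n x^(n-2).
Substitute into P(x) y'' + Q(x) y' + R(x) y = 0 with P(x) = x^2 + 1, Q(x) = 2x, R(x) = -1, and match powers of x.
Initial conditions: a_0 = -1, a_1 = -1.
Setting the coefficient of each power of x to zero and solving order by order (substituting the coefficients already found):
  x^0: 2 a_2 - a_0 = 0  ->  2 a_2 = a_0 = -1  ->  a_2 = -1/2
  x^1: 6 a_3 + a_1 = 0  ->  6 a_3 = -a_1 = 1  ->  a_3 = 1/6
  x^2: 12 a_4 + 5 a_2 = 0  ->  12 a_4 = -5 a_2 = 5/2  ->  a_4 = 5/24
Truncated series: y(x) = -1 - x - (1/2) x^2 + (1/6) x^3 + (5/24) x^4 + O(x^5).

a_0 = -1; a_1 = -1; a_2 = -1/2; a_3 = 1/6; a_4 = 5/24


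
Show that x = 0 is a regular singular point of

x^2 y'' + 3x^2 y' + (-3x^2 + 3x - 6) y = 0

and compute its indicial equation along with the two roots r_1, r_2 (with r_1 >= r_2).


Divide by x^2 to reach normal form y'' + P_1(x) y' + P_2(x) y = 0 with P_1(x) = 3 and P_2(x) = -3 + 3/x - 6/x^2.
x = 0 is a singular point because the y-coefficient -3 + 3/x - 6/x^2 has a pole at x = 0.
It is a regular singular point because x P_1(x) = p(x) = 3x and x^2 P_2(x) = q(x) = -3x^2 + 3x - 6 are polynomials, hence analytic at x = 0.
p(0) = 0,  q(0) = -6.
Indicial equation: r(r-1) + p(0) r + q(0) = 0, i.e. r^2 + (p(0) - 1) r + q(0) = 0, i.e. r^2 - 1 r - 6 = 0.
Discriminant: (-1)^2 - 4(-6) = 25, so r = (1 ± 5)/2.
Solving: r_1 = 3, r_2 = -2.

indicial: r^2 - 1 r - 6 = 0; roots r_1 = 3, r_2 = -2


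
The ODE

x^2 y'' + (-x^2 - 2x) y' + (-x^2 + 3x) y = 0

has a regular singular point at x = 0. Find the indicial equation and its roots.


Divide by x^2 to reach normal form y'' + P_1(x) y' + P_2(x) y = 0 with P_1(x) = -1 - 2/x and P_2(x) = -1 + 3/x.
x = 0 is a singular point because the y'-coefficient -1 - 2/x has a pole at x = 0 and the y-coefficient -1 + 3/x has a pole at x = 0.
It is a regular singular point because x P_1(x) = p(x) = -x - 2 and x^2 P_2(x) = q(x) = -x^2 + 3x are polynomials, hence analytic at x = 0.
p(0) = -2,  q(0) = 0.
Indicial equation: r(r-1) + p(0) r + q(0) = 0, i.e. r^2 + (p(0) - 1) r + q(0) = 0, i.e. r^2 - 3 r = 0.
Discriminant: (-3)^2 - 4(0) = 9, so r = (3 ± 3)/2.
Solving: r_1 = 3, r_2 = 0.

indicial: r^2 - 3 r = 0; roots r_1 = 3, r_2 = 0


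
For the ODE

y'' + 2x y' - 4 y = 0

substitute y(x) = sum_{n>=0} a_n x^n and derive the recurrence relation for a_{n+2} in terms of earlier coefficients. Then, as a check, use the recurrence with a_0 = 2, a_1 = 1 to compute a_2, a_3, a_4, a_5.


Substitute y = sum_n a_n x^n.
y''(x) has coefficient (n+2)(n+1) a_{n+2} at x^n;
2 x y'(x) has coefficient 2 n a_n at x^n (shift);
-4 y(x) has coefficient -4 a_n at x^n.
Matching x^n: (n+2)(n+1) a_{n+2} + (2n - 4) a_n = 0.
Thus a_{n+2} = (-2n + 4) / ((n+1)(n+2)) * a_n.

Check with a_0 = 2, a_1 = 1 (apply the recurrence for n = 0, 1, 2, 3): a_0 = 2, a_1 = 1, a_2 = 4, a_3 = 1/3, a_4 = 0, a_5 = -1/30.

a_(n+2) = (-2n + 4) / ((n+1)(n+2)) * a_n; check: a_0 = 2, a_1 = 1, a_2 = 4, a_3 = 1/3, a_4 = 0, a_5 = -1/30


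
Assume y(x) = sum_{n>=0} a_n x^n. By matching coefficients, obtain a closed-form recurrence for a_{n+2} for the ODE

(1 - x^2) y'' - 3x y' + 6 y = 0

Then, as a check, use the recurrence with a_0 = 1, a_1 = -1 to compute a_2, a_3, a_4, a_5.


Substitute y = sum_n a_n x^n.
(1 - 1 x^2) y'' contributes (n+2)(n+1) a_{n+2} - n(n-1) a_n at x^n.
-3 x y'(x) contributes -3 n a_n at x^n.
6 y(x) contributes 6 a_n at x^n.
Matching x^n: (n+2)(n+1) a_{n+2} + (-n(n-1) - 3 n + 6) a_n = 0.
Thus a_{n+2} = (n(n-1) + 3 n - 6) / ((n+1)(n+2)) * a_n.

Check with a_0 = 1, a_1 = -1 (apply the recurrence for n = 0, 1, 2, 3): a_0 = 1, a_1 = -1, a_2 = -3, a_3 = 1/2, a_4 = -1/2, a_5 = 9/40.

a_(n+2) = (n(n-1) + 3 n - 6) / ((n+1)(n+2)) * a_n; check: a_0 = 1, a_1 = -1, a_2 = -3, a_3 = 1/2, a_4 = -1/2, a_5 = 9/40


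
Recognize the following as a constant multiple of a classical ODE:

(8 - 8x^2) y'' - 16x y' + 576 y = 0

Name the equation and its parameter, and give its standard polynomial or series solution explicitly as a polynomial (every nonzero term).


All three coefficients share the factor 8; dividing through by 8 gives  (1 - x^2) y'' - 2x y' + 72 y = 0.
This matches the Legendre equation (1 - x^2) y'' - 2x y' + n(n+1) y = 0 (note the -2x y' term) with n(n+1) = 72, so n = 8; the polynomial solution is P_8(x).
With y = sum_k a_k x^k, matching x^k gives (k+2)(k+1) a_{k+2} = [k(k+1) - n(n+1)] a_k = (k - 8)(k + 9) a_k. The right side vanishes at k = 8, so the series with the parity of 8 terminates at degree 8.
Standard normalization (P_n(1) = 1): leading coefficient (2n)!/(2^n (n!)^2) = 20922789888000/(256*1625702400) = 6435/128, so a_8 = 6435/128. Work downward with a_k = (k+1)(k+2) a_{k+2} / ((k - 8)(k + 9)):
  a_6 = (7)(8)(6435/128) / ((6 - 8)(6 + 9)) = (45045/16)/(-30) = -3003/32
  a_4 = (5)(6)(-3003/32) / ((4 - 8)(4 + 9)) = (-45045/16)/(-52) = 3465/64
  a_2 = (3)(4)(3465/64) / ((2 - 8)(2 + 9)) = (10395/16)/(-66) = -315/32
  a_0 = (1)(2)(-315/32) / ((0 - 8)(0 + 9)) = (-315/16)/(-72) = 35/128
Hence P_8(x) = 6435 x^8/128 - 3003 x^6/32 + 3465 x^4/64 - 315 x^2/32 + 35/128.

P_8(x); series = 6435 x^8/128 - 3003 x^6/32 + 3465 x^4/64 - 315 x^2/32 + 35/128


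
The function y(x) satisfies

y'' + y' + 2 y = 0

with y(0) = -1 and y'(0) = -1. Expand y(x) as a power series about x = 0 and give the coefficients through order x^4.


Ansatz: y(x) = sum_{n>=0} a_n x^n, so y'(x) = sum_{n>=1} n a_n x^(n-1) and y''(x) = sum_{n>=2} n(n-1) a_n x^(n-2).
Substitute into P(x) y'' + Q(x) y' + R(x) y = 0 with P(x) = 1, Q(x) = 1, R(x) = 2, and match powers of x.
Initial conditions: a_0 = -1, a_1 = -1.
Setting the coefficient of each power of x to zero and solving order by order (substituting the coefficients already found):
  x^0: 2 a_2 + a_1 + 2 a_0 = 0  ->  2 a_2 = -a_1 - 2 a_0 = 3  ->  a_2 = 3/2
  x^1: 6 a_3 + 2 a_2 + 2 a_1 = 0  ->  6 a_3 = -2 a_2 - 2 a_1 = -1  ->  a_3 = -1/6
  x^2: 12 a_4 + 3 a_3 + 2 a_2 = 0  ->  12 a_4 = -3 a_3 - 2 a_2 = -5/2  ->  a_4 = -5/24
Truncated series: y(x) = -1 - x + (3/2) x^2 - (1/6) x^3 - (5/24) x^4 + O(x^5).

a_0 = -1; a_1 = -1; a_2 = 3/2; a_3 = -1/6; a_4 = -5/24


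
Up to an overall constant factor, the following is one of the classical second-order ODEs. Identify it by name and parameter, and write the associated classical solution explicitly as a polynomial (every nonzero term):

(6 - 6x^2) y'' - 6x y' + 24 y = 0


All three coefficients share the factor 6; dividing through by 6 gives  (1 - x^2) y'' - x y' + 4 y = 0.
This matches the Chebyshev equation (1 - x^2) y'' - x y' + n^2 y = 0 (note the -x y' term, not -2x y') with n^2 = 4, so n = 2; the polynomial solution is T_2(x).
With y = sum_k a_k x^k, matching x^k gives (k+2)(k+1) a_{k+2} = (k^2 - n^2) a_k = (k - 2)(k + 2) a_k. The right side vanishes at k = 2, so the series with the parity of 2 terminates at degree 2.
Standard normalization: leading coefficient of T_n is 2^(n-1), so a_2 = 2^1 = 2. Work downward with a_k = (k+1)(k+2) a_{k+2} / ((k - 2)(k + 2)):
  a_0 = (1)(2)(2) / ((0 - 2)(0 + 2)) = 4/(-4) = -1
Hence T_2(x) = 2 x^2 - 1.

T_2(x); series = 2 x^2 - 1


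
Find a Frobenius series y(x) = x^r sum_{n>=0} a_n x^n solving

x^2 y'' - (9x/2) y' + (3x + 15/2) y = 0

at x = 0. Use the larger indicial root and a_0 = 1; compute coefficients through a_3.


Write in Frobenius form y'' + (p(x)/x) y' + (q(x)/x^2) y = 0:
  p(x) = -9/2,  q(x) = 3x + 15/2.
Indicial equation: r(r-1) + (-9/2) r + (15/2) = 0 -> roots r_1 = 3, r_2 = 5/2.
Take r = r_1 = 3. Let y(x) = x^r sum_{n>=0} a_n x^n with a_0 = 1.
Substitute y = x^r sum a_n x^n and match x^{r+n}. The recurrence is
  D(n) a_n + 3 a_{n-1} = 0,  where D(n) = (r+n)(r+n-1) + (-9/2)(r+n) + (15/2).
  a_n = -3 / D(n) * a_{n-1}.
Since the indicial polynomial factors as (r - r_1)(r - r_2), D(n) = (r_1 + n - r_1)(r_1 + n - r_2) = n(n + 1/2).
Evaluating step by step (a_0 = 1):
  n = 1: D(1) = 1(1 + 1/2) = 3/2; numerator = -3(1) = -3; a_1 = (-3)/(3/2) = -2
  n = 2: D(2) = 2(2 + 1/2) = 5; numerator = -3(-2) = 6; a_2 = (6)/(5) = 6/5
  n = 3: D(3) = 3(3 + 1/2) = 21/2; numerator = -3(6/5) = -18/5; a_3 = (-18/5)/(21/2) = -12/35

r = 3; a_0 = 1; a_1 = -2; a_2 = 6/5; a_3 = -12/35


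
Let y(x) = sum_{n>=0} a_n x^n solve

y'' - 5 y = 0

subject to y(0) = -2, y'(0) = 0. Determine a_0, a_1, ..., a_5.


Ansatz: y(x) = sum_{n>=0} a_n x^n, so y'(x) = sum_{n>=1} n a_n x^(n-1) and y''(x) = sum_{n>=2} n(n-1) a_n x^(n-2).
Substitute into P(x) y'' + Q(x) y' + R(x) y = 0 with P(x) = 1, Q(x) = 0, R(x) = -5, and match powers of x.
Initial conditions: a_0 = -2, a_1 = 0.
Setting the coefficient of each power of x to zero and solving order by order (substituting the coefficients already found):
  x^0: 2 a_2 - 5 a_0 = 0  ->  2 a_2 = 5 a_0 = -10  ->  a_2 = -5
  x^1: 6 a_3 - 5 a_1 = 0  ->  6 a_3 = 5 a_1 = 0  ->  a_3 = 0
  x^2: 12 a_4 - 5 a_2 = 0  ->  12 a_4 = 5 a_2 = -25  ->  a_4 = -25/12
  x^3: 20 a_5 - 5 a_3 = 0  ->  20 a_5 = 5 a_3 = 0  ->  a_5 = 0
Truncated series: y(x) = -2 - 5 x^2 - (25/12) x^4 + O(x^6).

a_0 = -2; a_1 = 0; a_2 = -5; a_3 = 0; a_4 = -25/12; a_5 = 0


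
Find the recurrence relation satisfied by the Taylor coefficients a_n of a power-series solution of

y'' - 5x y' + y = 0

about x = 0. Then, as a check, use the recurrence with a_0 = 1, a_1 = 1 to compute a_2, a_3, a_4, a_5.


Substitute y = sum_n a_n x^n.
y''(x) has coefficient (n+2)(n+1) a_{n+2} at x^n;
-5 x y'(x) has coefficient -5 n a_n at x^n (shift);
y(x) has coefficient 1 a_n at x^n.
Matching x^n: (n+2)(n+1) a_{n+2} + (-5n + 1) a_n = 0.
Thus a_{n+2} = (5n - 1) / ((n+1)(n+2)) * a_n.

Check with a_0 = 1, a_1 = 1 (apply the recurrence for n = 0, 1, 2, 3): a_0 = 1, a_1 = 1, a_2 = -1/2, a_3 = 2/3, a_4 = -3/8, a_5 = 7/15.

a_(n+2) = (5n - 1) / ((n+1)(n+2)) * a_n; check: a_0 = 1, a_1 = 1, a_2 = -1/2, a_3 = 2/3, a_4 = -3/8, a_5 = 7/15


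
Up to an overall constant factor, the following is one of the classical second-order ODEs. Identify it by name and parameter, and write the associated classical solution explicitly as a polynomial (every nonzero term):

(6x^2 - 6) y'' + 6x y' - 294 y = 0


All three coefficients share the factor -6; dividing through by -6 gives  (1 - x^2) y'' - x y' + 49 y = 0.
This matches the Chebyshev equation (1 - x^2) y'' - x y' + n^2 y = 0 (note the -x y' term, not -2x y') with n^2 = 49, so n = 7; the polynomial solution is T_7(x).
With y = sum_k a_k x^k, matching x^k gives (k+2)(k+1) a_{k+2} = (k^2 - n^2) a_k = (k - 7)(k + 7) a_k. The right side vanishes at k = 7, so the series with the parity of 7 terminates at degree 7.
Standard normalization: leading coefficient of T_n is 2^(n-1), so a_7 = 2^6 = 64. Work downward with a_k = (k+1)(k+2) a_{k+2} / ((k - 7)(k + 7)):
  a_5 = (6)(7)(64) / ((5 - 7)(5 + 7)) = 2688/(-24) = -112
  a_3 = (4)(5)(-112) / ((3 - 7)(3 + 7)) = -2240/(-40) = 56
  a_1 = (2)(3)(56) / ((1 - 7)(1 + 7)) = 336/(-48) = -7
Hence T_7(x) = 64 x^7 - 112 x^5 + 56 x^3 - 7 x.

T_7(x); series = 64 x^7 - 112 x^5 + 56 x^3 - 7 x


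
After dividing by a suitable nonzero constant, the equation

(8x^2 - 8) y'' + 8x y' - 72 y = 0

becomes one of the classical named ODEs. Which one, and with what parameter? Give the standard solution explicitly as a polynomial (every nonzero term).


All three coefficients share the factor -8; dividing through by -8 gives  (1 - x^2) y'' - x y' + 9 y = 0.
This matches the Chebyshev equation (1 - x^2) y'' - x y' + n^2 y = 0 (note the -x y' term, not -2x y') with n^2 = 9, so n = 3; the polynomial solution is T_3(x).
With y = sum_k a_k x^k, matching x^k gives (k+2)(k+1) a_{k+2} = (k^2 - n^2) a_k = (k - 3)(k + 3) a_k. The right side vanishes at k = 3, so the series with the parity of 3 terminates at degree 3.
Standard normalization: leading coefficient of T_n is 2^(n-1), so a_3 = 2^2 = 4. Work downward with a_k = (k+1)(k+2) a_{k+2} / ((k - 3)(k + 3)):
  a_1 = (2)(3)(4) / ((1 - 3)(1 + 3)) = 24/(-8) = -3
Hence T_3(x) = 4 x^3 - 3 x.

T_3(x); series = 4 x^3 - 3 x


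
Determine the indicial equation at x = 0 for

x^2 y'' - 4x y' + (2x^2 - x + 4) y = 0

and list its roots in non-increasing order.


Divide by x^2 to reach normal form y'' + P_1(x) y' + P_2(x) y = 0 with P_1(x) = -4/x and P_2(x) = 2 - 1/x + 4/x^2.
x = 0 is a singular point because the y'-coefficient -4/x has a pole at x = 0 and the y-coefficient 2 - 1/x + 4/x^2 has a pole at x = 0.
It is a regular singular point because x P_1(x) = p(x) = -4 and x^2 P_2(x) = q(x) = 2x^2 - x + 4 are polynomials, hence analytic at x = 0.
p(0) = -4,  q(0) = 4.
Indicial equation: r(r-1) + p(0) r + q(0) = 0, i.e. r^2 + (p(0) - 1) r + q(0) = 0, i.e. r^2 - 5 r + 4 = 0.
Discriminant: (-5)^2 - 4(4) = 9, so r = (5 ± 3)/2.
Solving: r_1 = 4, r_2 = 1.

indicial: r^2 - 5 r + 4 = 0; roots r_1 = 4, r_2 = 1


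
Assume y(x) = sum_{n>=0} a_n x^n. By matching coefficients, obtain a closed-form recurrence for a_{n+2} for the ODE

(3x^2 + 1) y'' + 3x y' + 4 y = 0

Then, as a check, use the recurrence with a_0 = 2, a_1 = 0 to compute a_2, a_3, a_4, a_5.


Substitute y = sum_n a_n x^n.
(1 + 3 x^2) y'' contributes (n+2)(n+1) a_{n+2} + 3 n(n-1) a_n at x^n.
3 x y'(x) contributes 3 n a_n at x^n.
4 y(x) contributes 4 a_n at x^n.
Matching x^n: (n+2)(n+1) a_{n+2} + (3 n(n-1) + 3 n + 4) a_n = 0.
Thus a_{n+2} = (-3 n(n-1) - 3 n - 4) / ((n+1)(n+2)) * a_n.

Check with a_0 = 2, a_1 = 0 (apply the recurrence for n = 0, 1, 2, 3): a_0 = 2, a_1 = 0, a_2 = -4, a_3 = 0, a_4 = 16/3, a_5 = 0.

a_(n+2) = (-3 n(n-1) - 3 n - 4) / ((n+1)(n+2)) * a_n; check: a_0 = 2, a_1 = 0, a_2 = -4, a_3 = 0, a_4 = 16/3, a_5 = 0


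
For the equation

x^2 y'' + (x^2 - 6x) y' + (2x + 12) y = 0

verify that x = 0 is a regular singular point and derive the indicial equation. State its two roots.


Divide by x^2 to reach normal form y'' + P_1(x) y' + P_2(x) y = 0 with P_1(x) = 1 - 6/x and P_2(x) = 2/x + 12/x^2.
x = 0 is a singular point because the y'-coefficient 1 - 6/x has a pole at x = 0 and the y-coefficient 2/x + 12/x^2 has a pole at x = 0.
It is a regular singular point because x P_1(x) = p(x) = x - 6 and x^2 P_2(x) = q(x) = 2x + 12 are polynomials, hence analytic at x = 0.
p(0) = -6,  q(0) = 12.
Indicial equation: r(r-1) + p(0) r + q(0) = 0, i.e. r^2 + (p(0) - 1) r + q(0) = 0, i.e. r^2 - 7 r + 12 = 0.
Discriminant: (-7)^2 - 4(12) = 1, so r = (7 ± 1)/2.
Solving: r_1 = 4, r_2 = 3.

indicial: r^2 - 7 r + 12 = 0; roots r_1 = 4, r_2 = 3


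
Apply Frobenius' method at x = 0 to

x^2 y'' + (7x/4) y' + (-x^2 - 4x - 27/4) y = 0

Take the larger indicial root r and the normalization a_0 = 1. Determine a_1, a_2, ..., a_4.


Write in Frobenius form y'' + (p(x)/x) y' + (q(x)/x^2) y = 0:
  p(x) = 7/4,  q(x) = -x^2 - 4x - 27/4.
Indicial equation: r(r-1) + (7/4) r + (-27/4) = 0 -> roots r_1 = 9/4, r_2 = -3.
Take r = r_1 = 9/4. Let y(x) = x^r sum_{n>=0} a_n x^n with a_0 = 1.
Substitute y = x^r sum a_n x^n and match x^{r+n}. The recurrence is
  D(n) a_n - 4 a_{n-1} - 1 a_{n-2} = 0,  where D(n) = (r+n)(r+n-1) + (7/4)(r+n) + (-27/4).
  a_n = [4 a_{n-1} + 1 a_{n-2}] / D(n).
Since the indicial polynomial factors as (r - r_1)(r - r_2), D(n) = (r_1 + n - r_1)(r_1 + n - r_2) = n(n + 21/4).
Evaluating step by step (a_0 = 1):
  n = 1: D(1) = 1(1 + 21/4) = 25/4; numerator = 4(1) = 4; a_1 = (4)/(25/4) = 16/25
  n = 2: D(2) = 2(2 + 21/4) = 29/2; numerator = 4(16/25) + 1(1) = 89/25; a_2 = (89/25)/(29/2) = 178/725
  n = 3: D(3) = 3(3 + 21/4) = 99/4; numerator = 4(178/725) + 1(16/25) = 1176/725; a_3 = (1176/725)/(99/4) = 1568/23925
  n = 4: D(4) = 4(4 + 21/4) = 37; numerator = 4(1568/23925) + 1(178/725) = 12146/23925; a_4 = (12146/23925)/(37) = 12146/885225

r = 9/4; a_0 = 1; a_1 = 16/25; a_2 = 178/725; a_3 = 1568/23925; a_4 = 12146/885225


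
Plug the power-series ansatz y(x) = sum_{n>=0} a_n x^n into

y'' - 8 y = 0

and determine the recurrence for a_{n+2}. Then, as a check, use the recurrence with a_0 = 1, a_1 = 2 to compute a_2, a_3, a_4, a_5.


Substitute y = sum_n a_n x^n into y'' + (const) y = 0.
y''(x) = sum_{n>=0} (n+2)(n+1) a_{n+2} x^n.
The ODE becomes sum_n [(n+2)(n+1) a_{n+2} - 8 a_n] x^n = 0.
Setting each coefficient to zero gives the recurrence:
  (n+2)(n+1) a_{n+2} - 8 a_n = 0,
  a_{n+2} = 8 / ((n+1)(n+2)) a_n.

Check with a_0 = 1, a_1 = 2 (apply the recurrence for n = 0, 1, 2, 3): a_0 = 1, a_1 = 2, a_2 = 4, a_3 = 8/3, a_4 = 8/3, a_5 = 16/15.

a_{n+2} = 8/((n+1)(n+2)) * a_n; check: a_0 = 1, a_1 = 2, a_2 = 4, a_3 = 8/3, a_4 = 8/3, a_5 = 16/15


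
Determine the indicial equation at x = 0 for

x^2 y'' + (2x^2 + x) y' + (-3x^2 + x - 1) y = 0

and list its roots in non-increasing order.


Divide by x^2 to reach normal form y'' + P_1(x) y' + P_2(x) y = 0 with P_1(x) = 2 + 1/x and P_2(x) = -3 + 1/x - 1/x^2.
x = 0 is a singular point because the y'-coefficient 2 + 1/x has a pole at x = 0 and the y-coefficient -3 + 1/x - 1/x^2 has a pole at x = 0.
It is a regular singular point because x P_1(x) = p(x) = 2x + 1 and x^2 P_2(x) = q(x) = -3x^2 + x - 1 are polynomials, hence analytic at x = 0.
p(0) = 1,  q(0) = -1.
Indicial equation: r(r-1) + p(0) r + q(0) = 0, i.e. r^2 + (p(0) - 1) r + q(0) = 0, i.e. r^2 - 1 = 0.
Discriminant: (0)^2 - 4(-1) = 4, so r = (0 ± 2)/2.
Solving: r_1 = 1, r_2 = -1.

indicial: r^2 - 1 = 0; roots r_1 = 1, r_2 = -1


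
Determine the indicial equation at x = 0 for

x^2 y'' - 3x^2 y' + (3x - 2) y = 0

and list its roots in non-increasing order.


Divide by x^2 to reach normal form y'' + P_1(x) y' + P_2(x) y = 0 with P_1(x) = -3 and P_2(x) = 3/x - 2/x^2.
x = 0 is a singular point because the y-coefficient 3/x - 2/x^2 has a pole at x = 0.
It is a regular singular point because x P_1(x) = p(x) = -3x and x^2 P_2(x) = q(x) = 3x - 2 are polynomials, hence analytic at x = 0.
p(0) = 0,  q(0) = -2.
Indicial equation: r(r-1) + p(0) r + q(0) = 0, i.e. r^2 + (p(0) - 1) r + q(0) = 0, i.e. r^2 - 1 r - 2 = 0.
Discriminant: (-1)^2 - 4(-2) = 9, so r = (1 ± 3)/2.
Solving: r_1 = 2, r_2 = -1.

indicial: r^2 - 1 r - 2 = 0; roots r_1 = 2, r_2 = -1


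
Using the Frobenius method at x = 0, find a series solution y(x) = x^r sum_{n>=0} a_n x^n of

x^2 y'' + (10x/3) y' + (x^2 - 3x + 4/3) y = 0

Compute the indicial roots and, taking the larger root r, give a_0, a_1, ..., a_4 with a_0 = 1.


Write in Frobenius form y'' + (p(x)/x) y' + (q(x)/x^2) y = 0:
  p(x) = 10/3,  q(x) = x^2 - 3x + 4/3.
Indicial equation: r(r-1) + (10/3) r + (4/3) = 0 -> roots r_1 = -1, r_2 = -4/3.
Take r = r_1 = -1. Let y(x) = x^r sum_{n>=0} a_n x^n with a_0 = 1.
Substitute y = x^r sum a_n x^n and match x^{r+n}. The recurrence is
  D(n) a_n - 3 a_{n-1} + 1 a_{n-2} = 0,  where D(n) = (r+n)(r+n-1) + (10/3)(r+n) + (4/3).
  a_n = [3 a_{n-1} - 1 a_{n-2}] / D(n).
Since the indicial polynomial factors as (r - r_1)(r - r_2), D(n) = (r_1 + n - r_1)(r_1 + n - r_2) = n(n + 1/3).
Evaluating step by step (a_0 = 1):
  n = 1: D(1) = 1(1 + 1/3) = 4/3; numerator = 3(1) = 3; a_1 = (3)/(4/3) = 9/4
  n = 2: D(2) = 2(2 + 1/3) = 14/3; numerator = 3(9/4) - 1(1) = 23/4; a_2 = (23/4)/(14/3) = 69/56
  n = 3: D(3) = 3(3 + 1/3) = 10; numerator = 3(69/56) - 1(9/4) = 81/56; a_3 = (81/56)/(10) = 81/560
  n = 4: D(4) = 4(4 + 1/3) = 52/3; numerator = 3(81/560) - 1(69/56) = -447/560; a_4 = (-447/560)/(52/3) = -1341/29120

r = -1; a_0 = 1; a_1 = 9/4; a_2 = 69/56; a_3 = 81/560; a_4 = -1341/29120


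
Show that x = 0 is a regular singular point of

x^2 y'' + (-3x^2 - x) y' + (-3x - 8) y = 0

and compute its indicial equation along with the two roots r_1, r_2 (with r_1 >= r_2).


Divide by x^2 to reach normal form y'' + P_1(x) y' + P_2(x) y = 0 with P_1(x) = -3 - 1/x and P_2(x) = -3/x - 8/x^2.
x = 0 is a singular point because the y'-coefficient -3 - 1/x has a pole at x = 0 and the y-coefficient -3/x - 8/x^2 has a pole at x = 0.
It is a regular singular point because x P_1(x) = p(x) = -3x - 1 and x^2 P_2(x) = q(x) = -3x - 8 are polynomials, hence analytic at x = 0.
p(0) = -1,  q(0) = -8.
Indicial equation: r(r-1) + p(0) r + q(0) = 0, i.e. r^2 + (p(0) - 1) r + q(0) = 0, i.e. r^2 - 2 r - 8 = 0.
Discriminant: (-2)^2 - 4(-8) = 36, so r = (2 ± 6)/2.
Solving: r_1 = 4, r_2 = -2.

indicial: r^2 - 2 r - 8 = 0; roots r_1 = 4, r_2 = -2


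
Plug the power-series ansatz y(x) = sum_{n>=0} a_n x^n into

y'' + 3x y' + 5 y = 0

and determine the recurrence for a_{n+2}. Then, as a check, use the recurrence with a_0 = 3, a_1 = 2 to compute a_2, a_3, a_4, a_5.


Substitute y = sum_n a_n x^n.
y''(x) has coefficient (n+2)(n+1) a_{n+2} at x^n;
3 x y'(x) has coefficient 3 n a_n at x^n (shift);
5 y(x) has coefficient 5 a_n at x^n.
Matching x^n: (n+2)(n+1) a_{n+2} + (3n + 5) a_n = 0.
Thus a_{n+2} = (-3n - 5) / ((n+1)(n+2)) * a_n.

Check with a_0 = 3, a_1 = 2 (apply the recurrence for n = 0, 1, 2, 3): a_0 = 3, a_1 = 2, a_2 = -15/2, a_3 = -8/3, a_4 = 55/8, a_5 = 28/15.

a_(n+2) = (-3n - 5) / ((n+1)(n+2)) * a_n; check: a_0 = 3, a_1 = 2, a_2 = -15/2, a_3 = -8/3, a_4 = 55/8, a_5 = 28/15


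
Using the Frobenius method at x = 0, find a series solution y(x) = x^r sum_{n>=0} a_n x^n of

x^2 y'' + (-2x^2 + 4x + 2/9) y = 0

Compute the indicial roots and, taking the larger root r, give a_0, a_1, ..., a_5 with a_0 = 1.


Write in Frobenius form y'' + (p(x)/x) y' + (q(x)/x^2) y = 0:
  p(x) = 0,  q(x) = -2x^2 + 4x + 2/9.
Indicial equation: r(r-1) + (0) r + (2/9) = 0 -> roots r_1 = 2/3, r_2 = 1/3.
Take r = r_1 = 2/3. Let y(x) = x^r sum_{n>=0} a_n x^n with a_0 = 1.
Substitute y = x^r sum a_n x^n and match x^{r+n}. The recurrence is
  D(n) a_n + 4 a_{n-1} - 2 a_{n-2} = 0,  where D(n) = (r+n)(r+n-1) + (0)(r+n) + (2/9).
  a_n = [-4 a_{n-1} + 2 a_{n-2}] / D(n).
Since the indicial polynomial factors as (r - r_1)(r - r_2), D(n) = (r_1 + n - r_1)(r_1 + n - r_2) = n(n + 1/3).
Evaluating step by step (a_0 = 1):
  n = 1: D(1) = 1(1 + 1/3) = 4/3; numerator = -4(1) = -4; a_1 = (-4)/(4/3) = -3
  n = 2: D(2) = 2(2 + 1/3) = 14/3; numerator = -4(-3) + 2(1) = 14; a_2 = (14)/(14/3) = 3
  n = 3: D(3) = 3(3 + 1/3) = 10; numerator = -4(3) + 2(-3) = -18; a_3 = (-18)/(10) = -9/5
  n = 4: D(4) = 4(4 + 1/3) = 52/3; numerator = -4(-9/5) + 2(3) = 66/5; a_4 = (66/5)/(52/3) = 99/130
  n = 5: D(5) = 5(5 + 1/3) = 80/3; numerator = -4(99/130) + 2(-9/5) = -432/65; a_5 = (-432/65)/(80/3) = -81/325

r = 2/3; a_0 = 1; a_1 = -3; a_2 = 3; a_3 = -9/5; a_4 = 99/130; a_5 = -81/325


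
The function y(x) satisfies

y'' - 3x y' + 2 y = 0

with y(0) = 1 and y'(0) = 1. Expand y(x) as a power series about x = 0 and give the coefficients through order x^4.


Ansatz: y(x) = sum_{n>=0} a_n x^n, so y'(x) = sum_{n>=1} n a_n x^(n-1) and y''(x) = sum_{n>=2} n(n-1) a_n x^(n-2).
Substitute into P(x) y'' + Q(x) y' + R(x) y = 0 with P(x) = 1, Q(x) = -3x, R(x) = 2, and match powers of x.
Initial conditions: a_0 = 1, a_1 = 1.
Setting the coefficient of each power of x to zero and solving order by order (substituting the coefficients already found):
  x^0: 2 a_2 + 2 a_0 = 0  ->  2 a_2 = -2 a_0 = -2  ->  a_2 = -1
  x^1: 6 a_3 - a_1 = 0  ->  6 a_3 = a_1 = 1  ->  a_3 = 1/6
  x^2: 12 a_4 - 4 a_2 = 0  ->  12 a_4 = 4 a_2 = -4  ->  a_4 = -1/3
Truncated series: y(x) = 1 + x - x^2 + (1/6) x^3 - (1/3) x^4 + O(x^5).

a_0 = 1; a_1 = 1; a_2 = -1; a_3 = 1/6; a_4 = -1/3


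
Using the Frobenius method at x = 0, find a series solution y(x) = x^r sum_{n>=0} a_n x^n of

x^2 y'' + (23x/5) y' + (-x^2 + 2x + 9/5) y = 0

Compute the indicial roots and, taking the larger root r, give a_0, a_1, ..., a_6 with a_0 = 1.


Write in Frobenius form y'' + (p(x)/x) y' + (q(x)/x^2) y = 0:
  p(x) = 23/5,  q(x) = -x^2 + 2x + 9/5.
Indicial equation: r(r-1) + (23/5) r + (9/5) = 0 -> roots r_1 = -3/5, r_2 = -3.
Take r = r_1 = -3/5. Let y(x) = x^r sum_{n>=0} a_n x^n with a_0 = 1.
Substitute y = x^r sum a_n x^n and match x^{r+n}. The recurrence is
  D(n) a_n + 2 a_{n-1} - 1 a_{n-2} = 0,  where D(n) = (r+n)(r+n-1) + (23/5)(r+n) + (9/5).
  a_n = [-2 a_{n-1} + 1 a_{n-2}] / D(n).
Since the indicial polynomial factors as (r - r_1)(r - r_2), D(n) = (r_1 + n - r_1)(r_1 + n - r_2) = n(n + 12/5).
Evaluating step by step (a_0 = 1):
  n = 1: D(1) = 1(1 + 12/5) = 17/5; numerator = -2(1) = -2; a_1 = (-2)/(17/5) = -10/17
  n = 2: D(2) = 2(2 + 12/5) = 44/5; numerator = -2(-10/17) + 1(1) = 37/17; a_2 = (37/17)/(44/5) = 185/748
  n = 3: D(3) = 3(3 + 12/5) = 81/5; numerator = -2(185/748) + 1(-10/17) = -405/374; a_3 = (-405/374)/(81/5) = -25/374
  n = 4: D(4) = 4(4 + 12/5) = 128/5; numerator = -2(-25/374) + 1(185/748) = 285/748; a_4 = (285/748)/(128/5) = 1425/95744
  n = 5: D(5) = 5(5 + 12/5) = 37; numerator = -2(1425/95744) + 1(-25/374) = -4625/47872; a_5 = (-4625/47872)/(37) = -125/47872
  n = 6: D(6) = 6(6 + 12/5) = 252/5; numerator = -2(-125/47872) + 1(1425/95744) = 175/8704; a_6 = (175/8704)/(252/5) = 125/313344

r = -3/5; a_0 = 1; a_1 = -10/17; a_2 = 185/748; a_3 = -25/374; a_4 = 1425/95744; a_5 = -125/47872; a_6 = 125/313344
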